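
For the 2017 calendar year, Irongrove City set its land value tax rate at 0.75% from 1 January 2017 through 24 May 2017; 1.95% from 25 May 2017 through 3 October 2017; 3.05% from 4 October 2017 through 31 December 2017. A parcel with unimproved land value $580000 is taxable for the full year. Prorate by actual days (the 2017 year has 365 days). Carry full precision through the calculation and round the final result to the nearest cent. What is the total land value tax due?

1 January – 24 May 2017: 144 days at 0.75% → $580000 × 0.75% × 144/365 = $1716.1644
25 May – 3 October 2017: 132 days at 1.95% → $580000 × 1.95% × 132/365 = $4090.1918
4 October – 31 December 2017: 89 days at 3.05% → $580000 × 3.05% × 89/365 = $4313.4521
Total = $10119.8082

$10119.81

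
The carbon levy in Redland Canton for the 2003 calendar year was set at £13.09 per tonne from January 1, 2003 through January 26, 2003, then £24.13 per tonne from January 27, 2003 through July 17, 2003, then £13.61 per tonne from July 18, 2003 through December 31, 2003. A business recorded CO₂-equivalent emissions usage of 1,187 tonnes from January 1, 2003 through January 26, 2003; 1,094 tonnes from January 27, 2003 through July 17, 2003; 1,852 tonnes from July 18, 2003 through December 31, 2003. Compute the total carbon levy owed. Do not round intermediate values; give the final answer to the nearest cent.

£67,141.77

January 1 – January 26, 2003: 1,187 tonnes at £13.09/tonne → £15,537.83
January 27 – July 17, 2003: 1,094 tonnes at £24.13/tonne → £26,398.22
July 18 – December 31, 2003: 1,852 tonnes at £13.61/tonne → £25,205.72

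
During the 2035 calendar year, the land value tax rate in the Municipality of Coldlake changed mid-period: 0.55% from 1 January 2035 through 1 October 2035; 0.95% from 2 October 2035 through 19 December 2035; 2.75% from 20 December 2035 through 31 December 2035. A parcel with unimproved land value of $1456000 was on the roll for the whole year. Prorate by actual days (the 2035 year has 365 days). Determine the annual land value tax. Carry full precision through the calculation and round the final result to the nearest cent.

$10321.64

1 January – 1 October 2035: 274 days at 0.55% → $1456000 × 0.55% × 274/365 = $6011.4849
2 October – 19 December 2035: 79 days at 0.95% → $1456000 × 0.95% × 79/365 = $2993.7753
20 December – 31 December 2035: 12 days at 2.75% → $1456000 × 2.75% × 12/365 = $1316.3836
Total = $10321.6438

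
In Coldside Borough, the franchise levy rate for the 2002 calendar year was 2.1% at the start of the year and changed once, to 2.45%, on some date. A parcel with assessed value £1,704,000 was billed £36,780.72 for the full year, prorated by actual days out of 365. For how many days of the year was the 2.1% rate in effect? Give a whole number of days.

304 days

Let d = days at the first rate; then 365 − d days at the second rate.
£1,704,000 × [2.1%·d + 2.45%·(365−d)] / 365 = £36,780.72
Solving gives d = 304, so the new rate took effect on 1 Nov 2002.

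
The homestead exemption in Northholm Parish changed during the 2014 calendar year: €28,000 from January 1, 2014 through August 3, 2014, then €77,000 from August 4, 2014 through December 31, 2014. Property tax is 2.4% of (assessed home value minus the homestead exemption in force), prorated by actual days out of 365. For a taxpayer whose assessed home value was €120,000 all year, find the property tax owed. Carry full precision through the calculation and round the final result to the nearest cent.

January 1 – August 3, 2014: 215 days, exemption €28,000 → (€120,000 − €28,000) × 2.4% × 215/365 = €1,300.6027
August 4 – December 31, 2014: 150 days, exemption €77,000 → (€120,000 − €77,000) × 2.4% × 150/365 = €424.1096
Total = €1,724.7123

€1,724.71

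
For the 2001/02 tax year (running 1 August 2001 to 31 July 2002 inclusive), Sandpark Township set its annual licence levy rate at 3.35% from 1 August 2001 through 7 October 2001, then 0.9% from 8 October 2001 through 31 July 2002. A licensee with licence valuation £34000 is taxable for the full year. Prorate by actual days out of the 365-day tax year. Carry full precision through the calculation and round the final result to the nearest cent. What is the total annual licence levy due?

1 August – 7 October 2001: 68 days at 3.35% → £34000 × 3.35% × 68/365 = £212.1973
8 October 2001 – 31 July 2002: 297 days at 0.9% → £34000 × 0.9% × 297/365 = £248.9918
Total = £461.1890

£461.19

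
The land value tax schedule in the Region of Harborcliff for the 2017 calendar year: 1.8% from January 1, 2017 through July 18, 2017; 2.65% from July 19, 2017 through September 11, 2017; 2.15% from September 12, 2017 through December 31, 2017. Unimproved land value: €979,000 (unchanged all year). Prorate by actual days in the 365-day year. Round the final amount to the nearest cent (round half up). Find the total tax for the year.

€19,917.96

January 1 – July 18, 2017: 199 days at 1.8% → €979,000 × 1.8% × 199/365 = €9,607.6110
July 19 – September 11, 2017: 55 days at 2.65% → €979,000 × 2.65% × 55/365 = €3,909.2945
September 12 – December 31, 2017: 111 days at 2.15% → €979,000 × 2.15% × 111/365 = €6,401.0507
Total = €19,917.9562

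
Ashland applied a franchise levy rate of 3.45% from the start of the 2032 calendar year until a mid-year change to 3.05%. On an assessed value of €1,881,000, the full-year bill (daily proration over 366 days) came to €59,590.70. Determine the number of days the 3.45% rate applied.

108 days

Let d = days at the first rate; then 366 − d days at the second rate.
€1,881,000 × [3.45%·d + 3.05%·(366−d)] / 366 = €59,590.70
Solving gives d = 108, so the new rate took effect on 18 April 2032.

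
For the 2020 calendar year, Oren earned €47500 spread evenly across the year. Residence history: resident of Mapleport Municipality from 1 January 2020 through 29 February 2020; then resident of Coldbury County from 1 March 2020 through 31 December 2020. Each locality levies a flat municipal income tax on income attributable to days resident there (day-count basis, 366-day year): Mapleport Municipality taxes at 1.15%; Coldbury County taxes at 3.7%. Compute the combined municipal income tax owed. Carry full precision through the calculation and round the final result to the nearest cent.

Mapleport Municipality, 1 January – 29 February 2020: 60 days → €47500 × 1.15% × 60/366 = €89.5492
Coldbury County, 1 March – 31 December 2020: 306 days → €47500 × 3.7% × 306/366 = €1469.3852
Total = €1558.9344

€1558.93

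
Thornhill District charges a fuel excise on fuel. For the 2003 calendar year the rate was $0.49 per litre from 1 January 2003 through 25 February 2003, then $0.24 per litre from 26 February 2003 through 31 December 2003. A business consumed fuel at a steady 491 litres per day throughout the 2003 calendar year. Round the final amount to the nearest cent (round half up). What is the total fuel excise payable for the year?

1 January – 25 February 2003: 56 days × 491 litres/day = 27,496 litres at $0.49/litre → $13473.04
26 February – 31 December 2003: 309 days × 491 litres/day = 151,719 litres at $0.24/litre → $36412.56

$49885.60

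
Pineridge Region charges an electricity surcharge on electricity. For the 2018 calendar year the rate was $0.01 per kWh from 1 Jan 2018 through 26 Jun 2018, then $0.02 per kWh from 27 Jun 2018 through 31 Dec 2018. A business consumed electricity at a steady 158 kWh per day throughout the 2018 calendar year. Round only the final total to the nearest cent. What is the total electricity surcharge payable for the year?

$873.74

1 Jan – 26 Jun 2018: 177 days × 158 kWh/day = 27,966 kWh at $0.01/kWh → $279.66
27 Jun – 31 Dec 2018: 188 days × 158 kWh/day = 29,704 kWh at $0.02/kWh → $594.08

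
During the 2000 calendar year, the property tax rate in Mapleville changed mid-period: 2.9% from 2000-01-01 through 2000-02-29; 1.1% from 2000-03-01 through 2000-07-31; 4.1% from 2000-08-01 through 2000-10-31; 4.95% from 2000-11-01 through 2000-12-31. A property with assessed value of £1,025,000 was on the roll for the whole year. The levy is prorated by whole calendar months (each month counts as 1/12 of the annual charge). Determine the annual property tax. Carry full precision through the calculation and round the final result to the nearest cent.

2000-01-01 to 2000-02-29: 2 months at 2.9% → £1,025,000 × 2.9% × 2/12 = £4,954.1667
2000-03-01 to 2000-07-31: 5 months at 1.1% → £1,025,000 × 1.1% × 5/12 = £4,697.9167
2000-08-01 to 2000-10-31: 3 months at 4.1% → £1,025,000 × 4.1% × 3/12 = £10,506.2500
2000-11-01 to 2000-12-31: 2 months at 4.95% → £1,025,000 × 4.95% × 2/12 = £8,456.2500
Total = £28,614.5833

£28,614.58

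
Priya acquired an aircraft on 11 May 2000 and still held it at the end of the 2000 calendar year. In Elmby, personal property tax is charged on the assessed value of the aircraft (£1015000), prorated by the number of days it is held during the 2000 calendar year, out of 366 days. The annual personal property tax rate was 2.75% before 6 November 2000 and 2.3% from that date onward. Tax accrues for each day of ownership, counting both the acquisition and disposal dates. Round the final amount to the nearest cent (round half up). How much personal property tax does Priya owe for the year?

11 May – 5 November 2000: 179 days at 2.75% → £1015000 × 2.75% × 179/366 = £13651.1954
6 November – 31 December 2000: 56 days at 2.3% → £1015000 × 2.3% × 56/366 = £3571.9126
Total = £17223.1079

£17223.11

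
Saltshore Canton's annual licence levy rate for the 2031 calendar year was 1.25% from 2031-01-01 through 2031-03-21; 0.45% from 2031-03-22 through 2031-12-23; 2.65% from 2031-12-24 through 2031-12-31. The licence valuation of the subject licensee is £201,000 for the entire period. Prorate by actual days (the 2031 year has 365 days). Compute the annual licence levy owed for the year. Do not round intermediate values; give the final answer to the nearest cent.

£1,353.86

2031-01-01 to 2031-03-21: 80 days at 1.25% → £201,000 × 1.25% × 80/365 = £550.6849
2031-03-22 to 2031-12-23: 277 days at 0.45% → £201,000 × 0.45% × 277/365 = £686.4288
2031-12-24 to 2031-12-31: 8 days at 2.65% → £201,000 × 2.65% × 8/365 = £116.7452
Total = £1,353.8589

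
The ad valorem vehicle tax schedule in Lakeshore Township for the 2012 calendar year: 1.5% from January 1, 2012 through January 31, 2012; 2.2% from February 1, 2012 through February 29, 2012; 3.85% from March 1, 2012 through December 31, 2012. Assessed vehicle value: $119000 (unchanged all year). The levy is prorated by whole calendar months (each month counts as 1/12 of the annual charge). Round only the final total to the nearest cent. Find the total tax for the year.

January 1 – January 31, 2012: 1 month at 1.5% → $119000 × 1.5% × 1/12 = $148.7500
February 1 – February 29, 2012: 1 month at 2.2% → $119000 × 2.2% × 1/12 = $218.1667
March 1 – December 31, 2012: 10 months at 3.85% → $119000 × 3.85% × 10/12 = $3817.9167
Total = $4184.8333

$4184.83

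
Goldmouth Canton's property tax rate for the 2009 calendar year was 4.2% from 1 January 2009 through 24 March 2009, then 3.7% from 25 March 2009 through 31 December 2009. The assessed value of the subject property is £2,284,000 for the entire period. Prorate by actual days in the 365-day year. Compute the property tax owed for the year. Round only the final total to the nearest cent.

£87,104.88

1 January – 24 March 2009: 83 days at 4.2% → £2,284,000 × 4.2% × 83/365 = £21,813.7644
25 March – 31 December 2009: 282 days at 3.7% → £2,284,000 × 3.7% × 282/365 = £65,291.1123
Total = £87,104.8767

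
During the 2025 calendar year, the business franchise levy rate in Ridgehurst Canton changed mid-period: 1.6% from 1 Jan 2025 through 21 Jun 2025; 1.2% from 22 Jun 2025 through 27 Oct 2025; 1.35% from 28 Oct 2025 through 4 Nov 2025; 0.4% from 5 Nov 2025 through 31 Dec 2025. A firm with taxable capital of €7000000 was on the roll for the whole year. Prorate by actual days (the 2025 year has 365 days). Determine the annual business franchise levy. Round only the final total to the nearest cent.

1 Jan – 21 Jun 2025: 172 days at 1.6% → €7000000 × 1.6% × 172/365 = €52778.0822
22 Jun – 27 Oct 2025: 128 days at 1.2% → €7000000 × 1.2% × 128/365 = €29457.5342
28 Oct – 4 Nov 2025: 8 days at 1.35% → €7000000 × 1.35% × 8/365 = €2071.2329
5 Nov – 31 Dec 2025: 57 days at 0.4% → €7000000 × 0.4% × 57/365 = €4372.6027
Total = €88679.4521

€88679.45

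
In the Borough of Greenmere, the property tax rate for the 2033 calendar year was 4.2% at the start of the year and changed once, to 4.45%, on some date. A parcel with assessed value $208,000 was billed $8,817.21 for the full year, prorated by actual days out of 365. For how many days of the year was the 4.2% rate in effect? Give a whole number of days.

Let d = days at the first rate; then 365 − d days at the second rate.
$208,000 × [4.2%·d + 4.45%·(365−d)] / 365 = $8,817.21
Solving gives d = 308, so the new rate took effect on 5 Nov 2033.

308 days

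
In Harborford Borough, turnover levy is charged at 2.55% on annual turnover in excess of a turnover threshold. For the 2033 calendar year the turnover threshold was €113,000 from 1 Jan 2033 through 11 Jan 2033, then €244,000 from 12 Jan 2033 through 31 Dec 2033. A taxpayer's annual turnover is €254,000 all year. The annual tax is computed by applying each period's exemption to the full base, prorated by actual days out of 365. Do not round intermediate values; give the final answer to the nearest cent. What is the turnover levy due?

1 Jan – 11 Jan 2033: 11 days, exemption €113,000 → (€254,000 − €113,000) × 2.55% × 11/365 = €108.3575
12 Jan – 31 Dec 2033: 354 days, exemption €244,000 → (€254,000 − €244,000) × 2.55% × 354/365 = €247.3151
Total = €355.6726

€355.67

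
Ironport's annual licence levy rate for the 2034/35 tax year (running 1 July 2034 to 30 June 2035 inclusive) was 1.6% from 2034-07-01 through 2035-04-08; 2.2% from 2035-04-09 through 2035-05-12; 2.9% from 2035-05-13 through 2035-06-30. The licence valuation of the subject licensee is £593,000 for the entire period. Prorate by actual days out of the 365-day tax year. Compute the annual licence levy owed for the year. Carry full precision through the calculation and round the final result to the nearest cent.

£10,854.34

2034-07-01 to 2035-04-08: 282 days at 1.6% → £593,000 × 1.6% × 282/365 = £7,330.4548
2035-04-09 to 2035-05-12: 34 days at 2.2% → £593,000 × 2.2% × 34/365 = £1,215.2438
2035-05-13 to 2035-06-30: 49 days at 2.9% → £593,000 × 2.9% × 49/365 = £2,308.6384
Total = £10,854.3370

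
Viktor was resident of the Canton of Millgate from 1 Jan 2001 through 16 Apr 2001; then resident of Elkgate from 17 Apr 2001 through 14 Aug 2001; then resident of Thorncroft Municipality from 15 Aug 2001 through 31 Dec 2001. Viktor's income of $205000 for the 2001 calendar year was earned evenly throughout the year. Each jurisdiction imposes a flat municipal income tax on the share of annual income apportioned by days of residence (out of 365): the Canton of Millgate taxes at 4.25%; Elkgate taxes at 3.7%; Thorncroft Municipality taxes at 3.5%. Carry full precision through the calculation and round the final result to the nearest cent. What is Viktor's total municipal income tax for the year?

$7756.30

The Canton of Millgate, 1 Jan – 16 Apr 2001: 106 days → $205000 × 4.25% × 106/365 = $2530.2055
Elkgate, 17 Apr – 14 Aug 2001: 120 days → $205000 × 3.7% × 120/365 = $2493.6986
Thorncroft Municipality, 15 Aug – 31 Dec 2001: 139 days → $205000 × 3.5% × 139/365 = $2732.3973
Total = $7756.3014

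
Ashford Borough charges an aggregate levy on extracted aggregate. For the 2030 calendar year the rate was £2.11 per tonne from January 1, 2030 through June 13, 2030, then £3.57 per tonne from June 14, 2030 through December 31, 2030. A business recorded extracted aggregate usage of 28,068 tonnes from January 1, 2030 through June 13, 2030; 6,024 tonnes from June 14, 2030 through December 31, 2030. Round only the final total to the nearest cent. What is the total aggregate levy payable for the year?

January 1 – June 13, 2030: 28,068 tonnes at £2.11/tonne → £59,223.48
June 14 – December 31, 2030: 6,024 tonnes at £3.57/tonne → £21,505.68

£80,729.16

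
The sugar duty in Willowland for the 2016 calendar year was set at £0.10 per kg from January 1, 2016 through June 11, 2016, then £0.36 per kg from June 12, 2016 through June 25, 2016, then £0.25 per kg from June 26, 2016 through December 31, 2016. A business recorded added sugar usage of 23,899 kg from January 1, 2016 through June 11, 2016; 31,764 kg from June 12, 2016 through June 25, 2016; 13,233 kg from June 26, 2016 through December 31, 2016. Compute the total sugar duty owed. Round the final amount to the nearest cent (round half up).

£17,133.19

January 1 – June 11, 2016: 23,899 kg at £0.10/kg → £2,389.90
June 12 – June 25, 2016: 31,764 kg at £0.36/kg → £11,435.04
June 26 – December 31, 2016: 13,233 kg at £0.25/kg → £3,308.25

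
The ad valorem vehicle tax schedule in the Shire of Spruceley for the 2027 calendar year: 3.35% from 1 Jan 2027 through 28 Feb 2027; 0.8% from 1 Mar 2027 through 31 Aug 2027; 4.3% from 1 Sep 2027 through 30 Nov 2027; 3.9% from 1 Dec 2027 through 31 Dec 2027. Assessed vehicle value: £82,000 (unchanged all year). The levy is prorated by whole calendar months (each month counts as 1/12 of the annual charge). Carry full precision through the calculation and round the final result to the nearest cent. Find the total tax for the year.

1 Jan – 28 Feb 2027: 2 months at 3.35% → £82,000 × 3.35% × 2/12 = £457.8333
1 Mar – 31 Aug 2027: 6 months at 0.8% → £82,000 × 0.8% × 6/12 = £328.0000
1 Sep – 30 Nov 2027: 3 months at 4.3% → £82,000 × 4.3% × 3/12 = £881.5000
1 Dec – 31 Dec 2027: 1 month at 3.9% → £82,000 × 3.9% × 1/12 = £266.5000
Total = £1,933.8333

£1,933.83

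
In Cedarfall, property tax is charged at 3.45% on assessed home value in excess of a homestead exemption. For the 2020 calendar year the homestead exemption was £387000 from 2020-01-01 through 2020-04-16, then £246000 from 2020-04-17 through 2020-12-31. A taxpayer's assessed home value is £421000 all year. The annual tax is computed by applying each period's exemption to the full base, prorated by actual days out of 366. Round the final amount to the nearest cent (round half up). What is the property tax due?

£4615.36

2020-01-01 to 2020-04-16: 107 days, exemption £387000 → (£421000 − £387000) × 3.45% × 107/366 = £342.9262
2020-04-17 to 2020-12-31: 259 days, exemption £246000 → (£421000 − £246000) × 3.45% × 259/366 = £4272.4385
Total = £4615.3648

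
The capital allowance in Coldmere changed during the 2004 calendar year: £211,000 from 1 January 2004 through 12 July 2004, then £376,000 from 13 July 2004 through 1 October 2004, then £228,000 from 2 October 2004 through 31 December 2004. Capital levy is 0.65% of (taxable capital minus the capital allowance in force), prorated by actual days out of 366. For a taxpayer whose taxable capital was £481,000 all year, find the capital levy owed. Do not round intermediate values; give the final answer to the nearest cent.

£1,490.17

1 January – 12 July 2004: 194 days, exemption £211,000 → (£481,000 − £211,000) × 0.65% × 194/366 = £930.2459
13 July – 1 October 2004: 81 days, exemption £376,000 → (£481,000 − £376,000) × 0.65% × 81/366 = £151.0451
2 October – 31 December 2004: 91 days, exemption £228,000 → (£481,000 − £228,000) × 0.65% × 91/366 = £408.8784
Total = £1,490.1694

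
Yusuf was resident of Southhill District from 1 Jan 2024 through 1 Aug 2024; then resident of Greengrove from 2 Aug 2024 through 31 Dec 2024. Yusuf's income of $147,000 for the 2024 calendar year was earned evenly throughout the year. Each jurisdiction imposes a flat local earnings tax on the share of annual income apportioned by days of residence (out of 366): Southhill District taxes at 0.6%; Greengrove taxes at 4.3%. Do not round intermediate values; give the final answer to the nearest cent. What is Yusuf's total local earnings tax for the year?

$3,140.82

Southhill District, 1 Jan – 1 Aug 2024: 214 days → $147,000 × 0.6% × 214/366 = $515.7049
Greengrove, 2 Aug – 31 Dec 2024: 152 days → $147,000 × 4.3% × 152/366 = $2,625.1148
Total = $3,140.8197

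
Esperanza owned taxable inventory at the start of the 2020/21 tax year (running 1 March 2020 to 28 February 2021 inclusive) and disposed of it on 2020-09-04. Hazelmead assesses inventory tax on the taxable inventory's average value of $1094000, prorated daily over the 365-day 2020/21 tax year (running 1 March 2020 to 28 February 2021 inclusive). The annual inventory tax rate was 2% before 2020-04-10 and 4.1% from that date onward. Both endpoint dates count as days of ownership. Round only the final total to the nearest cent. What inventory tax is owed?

2020-03-01 to 2020-04-09: 40 days at 2% → $1094000 × 2% × 40/365 = $2397.8082
2020-04-10 to 2020-09-04: 148 days at 4.1% → $1094000 × 4.1% × 148/365 = $18187.3753
Total = $20585.1836

$20585.18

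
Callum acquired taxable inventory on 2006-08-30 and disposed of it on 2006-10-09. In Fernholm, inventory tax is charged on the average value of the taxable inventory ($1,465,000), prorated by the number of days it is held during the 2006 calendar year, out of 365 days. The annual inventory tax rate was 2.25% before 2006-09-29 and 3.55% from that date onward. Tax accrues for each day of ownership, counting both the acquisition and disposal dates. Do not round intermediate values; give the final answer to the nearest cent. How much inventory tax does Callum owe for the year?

2006-08-30 to 2006-09-28: 30 days at 2.25% → $1,465,000 × 2.25% × 30/365 = $2,709.2466
2006-09-29 to 2006-10-09: 11 days at 3.55% → $1,465,000 × 3.55% × 11/365 = $1,567.3493
Total = $4,276.5959

$4,276.60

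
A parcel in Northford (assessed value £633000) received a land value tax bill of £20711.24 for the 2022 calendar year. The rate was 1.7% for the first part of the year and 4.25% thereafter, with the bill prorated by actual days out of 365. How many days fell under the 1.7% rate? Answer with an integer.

140 days

Let d = days at the first rate; then 365 − d days at the second rate.
£633000 × [1.7%·d + 4.25%·(365−d)] / 365 = £20711.24
Solving gives d = 140, so the new rate took effect on 21 May 2022.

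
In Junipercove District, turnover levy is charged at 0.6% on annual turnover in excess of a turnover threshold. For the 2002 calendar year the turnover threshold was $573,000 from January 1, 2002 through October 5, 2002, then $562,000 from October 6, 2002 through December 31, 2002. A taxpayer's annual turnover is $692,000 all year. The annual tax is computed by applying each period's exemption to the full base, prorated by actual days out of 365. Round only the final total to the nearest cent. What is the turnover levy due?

$729.73

January 1 – October 5, 2002: 278 days, exemption $573,000 → ($692,000 − $573,000) × 0.6% × 278/365 = $543.8137
October 6 – December 31, 2002: 87 days, exemption $562,000 → ($692,000 − $562,000) × 0.6% × 87/365 = $185.9178
Total = $729.7315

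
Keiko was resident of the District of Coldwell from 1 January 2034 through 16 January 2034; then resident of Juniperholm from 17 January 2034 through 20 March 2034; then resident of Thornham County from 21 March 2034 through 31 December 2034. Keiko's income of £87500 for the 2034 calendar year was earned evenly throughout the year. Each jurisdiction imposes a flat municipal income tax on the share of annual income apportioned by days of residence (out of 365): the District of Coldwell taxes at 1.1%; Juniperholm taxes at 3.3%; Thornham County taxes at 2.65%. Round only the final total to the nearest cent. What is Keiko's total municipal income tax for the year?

£2357.47

The District of Coldwell, 1 January – 16 January 2034: 16 days → £87500 × 1.1% × 16/365 = £42.1918
Juniperholm, 17 January – 20 March 2034: 63 days → £87500 × 3.3% × 63/365 = £498.3904
Thornham County, 21 March – 31 December 2034: 286 days → £87500 × 2.65% × 286/365 = £1816.8836
Total = £2357.4658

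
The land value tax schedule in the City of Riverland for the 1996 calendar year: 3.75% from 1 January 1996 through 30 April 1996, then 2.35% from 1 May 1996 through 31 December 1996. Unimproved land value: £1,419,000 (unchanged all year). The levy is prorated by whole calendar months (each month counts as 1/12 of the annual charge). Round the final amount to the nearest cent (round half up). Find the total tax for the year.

1 January – 30 April 1996: 4 months at 3.75% → £1,419,000 × 3.75% × 4/12 = £17,737.5000
1 May – 31 December 1996: 8 months at 2.35% → £1,419,000 × 2.35% × 8/12 = £22,231.0000
Total = £39,968.5000

£39,968.50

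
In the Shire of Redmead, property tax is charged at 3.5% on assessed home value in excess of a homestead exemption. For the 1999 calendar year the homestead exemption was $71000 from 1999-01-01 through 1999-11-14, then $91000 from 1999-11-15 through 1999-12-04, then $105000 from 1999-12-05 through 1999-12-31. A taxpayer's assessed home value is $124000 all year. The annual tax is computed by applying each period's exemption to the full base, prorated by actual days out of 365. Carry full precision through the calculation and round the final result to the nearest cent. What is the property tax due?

$1728.62

1999-01-01 to 1999-11-14: 318 days, exemption $71000 → ($124000 − $71000) × 3.5% × 318/365 = $1616.1370
1999-11-15 to 1999-12-04: 20 days, exemption $91000 → ($124000 − $91000) × 3.5% × 20/365 = $63.2877
1999-12-05 to 1999-12-31: 27 days, exemption $105000 → ($124000 − $105000) × 3.5% × 27/365 = $49.1918
Total = $1728.6164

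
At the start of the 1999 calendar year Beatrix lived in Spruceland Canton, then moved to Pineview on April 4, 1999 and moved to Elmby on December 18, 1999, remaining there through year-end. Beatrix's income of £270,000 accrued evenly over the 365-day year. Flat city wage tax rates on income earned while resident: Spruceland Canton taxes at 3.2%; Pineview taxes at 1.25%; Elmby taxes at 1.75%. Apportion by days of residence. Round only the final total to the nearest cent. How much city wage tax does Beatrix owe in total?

Spruceland Canton, January 1 – April 3, 1999: 93 days → £270,000 × 3.2% × 93/365 = £2,201.4247
Pineview, April 4 – December 17, 1999: 258 days → £270,000 × 1.25% × 258/365 = £2,385.6164
Elmby, December 18 – December 31, 1999: 14 days → £270,000 × 1.75% × 14/365 = £181.2329
Total = £4,768.2740

£4,768.27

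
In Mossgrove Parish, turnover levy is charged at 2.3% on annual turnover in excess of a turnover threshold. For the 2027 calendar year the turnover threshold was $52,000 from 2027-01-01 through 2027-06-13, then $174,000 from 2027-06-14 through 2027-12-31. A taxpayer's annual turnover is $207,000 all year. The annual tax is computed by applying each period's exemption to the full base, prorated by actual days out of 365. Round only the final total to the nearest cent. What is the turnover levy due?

2027-01-01 to 2027-06-13: 164 days, exemption $52,000 → ($207,000 − $52,000) × 2.3% × 164/365 = $1,601.8082
2027-06-14 to 2027-12-31: 201 days, exemption $174,000 → ($207,000 − $174,000) × 2.3% × 201/365 = $417.9699
Total = $2,019.7781

$2,019.78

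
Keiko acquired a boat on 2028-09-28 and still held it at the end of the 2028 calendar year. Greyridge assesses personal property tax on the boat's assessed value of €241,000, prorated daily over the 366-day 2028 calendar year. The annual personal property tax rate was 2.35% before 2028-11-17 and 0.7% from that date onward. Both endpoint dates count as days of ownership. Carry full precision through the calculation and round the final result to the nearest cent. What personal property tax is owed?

2028-09-28 to 2028-11-16: 50 days at 2.35% → €241,000 × 2.35% × 50/366 = €773.7022
2028-11-17 to 2028-12-31: 45 days at 0.7% → €241,000 × 0.7% × 45/366 = €207.4180
Total = €981.1202

€981.12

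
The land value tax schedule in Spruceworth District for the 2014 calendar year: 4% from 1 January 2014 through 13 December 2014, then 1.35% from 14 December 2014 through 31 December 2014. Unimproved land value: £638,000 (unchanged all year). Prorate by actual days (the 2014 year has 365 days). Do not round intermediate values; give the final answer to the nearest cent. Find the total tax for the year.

1 January – 13 December 2014: 347 days at 4% → £638,000 × 4% × 347/365 = £24,261.4795
14 December – 31 December 2014: 18 days at 1.35% → £638,000 × 1.35% × 18/365 = £424.7507
Total = £24,686.2301

£24,686.23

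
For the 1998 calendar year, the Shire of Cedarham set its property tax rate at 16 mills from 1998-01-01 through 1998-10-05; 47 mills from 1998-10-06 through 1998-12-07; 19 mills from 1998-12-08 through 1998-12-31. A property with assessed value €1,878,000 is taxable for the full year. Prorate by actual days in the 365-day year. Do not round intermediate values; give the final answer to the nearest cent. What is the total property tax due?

€40,467.04

1998-01-01 to 1998-10-05: 278 days at 16 mills → €1,878,000 × 1.6% × 278/365 = €22,885.8740
1998-10-06 to 1998-12-07: 63 days at 47 mills → €1,878,000 × 4.7% × 63/365 = €15,234.9534
1998-12-08 to 1998-12-31: 24 days at 19 mills → €1,878,000 × 1.9% × 24/365 = €2,346.2137
Total = €40,467.0411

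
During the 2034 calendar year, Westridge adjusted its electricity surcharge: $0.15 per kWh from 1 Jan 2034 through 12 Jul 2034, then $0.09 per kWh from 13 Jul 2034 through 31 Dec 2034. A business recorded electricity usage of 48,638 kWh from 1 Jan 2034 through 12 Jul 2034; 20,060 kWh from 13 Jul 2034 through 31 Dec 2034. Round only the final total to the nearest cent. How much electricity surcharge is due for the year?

$9,101.10

1 Jan – 12 Jul 2034: 48,638 kWh at $0.15/kWh → $7,295.70
13 Jul – 31 Dec 2034: 20,060 kWh at $0.09/kWh → $1,805.40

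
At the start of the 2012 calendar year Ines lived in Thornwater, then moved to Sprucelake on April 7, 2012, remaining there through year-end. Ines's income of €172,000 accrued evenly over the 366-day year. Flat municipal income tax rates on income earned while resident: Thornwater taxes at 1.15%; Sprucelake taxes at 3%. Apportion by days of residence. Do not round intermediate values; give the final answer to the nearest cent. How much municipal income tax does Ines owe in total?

Thornwater, January 1 – April 6, 2012: 97 days → €172,000 × 1.15% × 97/366 = €524.2240
Sprucelake, April 7 – December 31, 2012: 269 days → €172,000 × 3% × 269/366 = €3,792.4590
Total = €4,316.6831

€4,316.68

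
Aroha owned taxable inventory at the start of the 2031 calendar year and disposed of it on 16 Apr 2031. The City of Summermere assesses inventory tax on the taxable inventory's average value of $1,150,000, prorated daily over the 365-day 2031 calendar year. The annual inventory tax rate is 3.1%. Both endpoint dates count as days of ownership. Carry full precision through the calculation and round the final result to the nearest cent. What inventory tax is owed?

Days held (1 Jan – 16 Apr 2031): 106 out of 365
Tax = $1,150,000 × 3.1% × 106/365 = $10,353.1507

$10,353.15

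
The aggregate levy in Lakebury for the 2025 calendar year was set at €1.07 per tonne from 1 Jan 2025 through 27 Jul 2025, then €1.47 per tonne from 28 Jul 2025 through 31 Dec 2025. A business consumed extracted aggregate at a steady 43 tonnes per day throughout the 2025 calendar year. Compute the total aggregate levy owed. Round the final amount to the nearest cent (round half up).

€19,494.05

1 Jan – 27 Jul 2025: 208 days × 43 tonnes/day = 8,944 tonnes at €1.07/tonne → €9,570.08
28 Jul – 31 Dec 2025: 157 days × 43 tonnes/day = 6,751 tonnes at €1.47/tonne → €9,923.97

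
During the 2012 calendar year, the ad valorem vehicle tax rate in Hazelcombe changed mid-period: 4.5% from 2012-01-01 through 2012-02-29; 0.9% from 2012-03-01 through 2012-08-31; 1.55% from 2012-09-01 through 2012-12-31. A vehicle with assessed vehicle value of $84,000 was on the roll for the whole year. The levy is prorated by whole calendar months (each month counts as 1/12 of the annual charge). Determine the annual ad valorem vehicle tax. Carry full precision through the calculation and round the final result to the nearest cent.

$1,442.00

2012-01-01 to 2012-02-29: 2 months at 4.5% → $84,000 × 4.5% × 2/12 = $630.0000
2012-03-01 to 2012-08-31: 6 months at 0.9% → $84,000 × 0.9% × 6/12 = $378.0000
2012-09-01 to 2012-12-31: 4 months at 1.55% → $84,000 × 1.55% × 4/12 = $434.0000
Total = $1,442.0000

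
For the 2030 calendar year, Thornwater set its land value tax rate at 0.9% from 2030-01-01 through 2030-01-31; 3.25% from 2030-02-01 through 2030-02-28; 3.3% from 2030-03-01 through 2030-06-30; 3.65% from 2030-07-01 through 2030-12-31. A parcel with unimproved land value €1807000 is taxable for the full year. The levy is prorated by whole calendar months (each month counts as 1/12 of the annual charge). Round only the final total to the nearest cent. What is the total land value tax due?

2030-01-01 to 2030-01-31: 1 month at 0.9% → €1807000 × 0.9% × 1/12 = €1355.2500
2030-02-01 to 2030-02-28: 1 month at 3.25% → €1807000 × 3.25% × 1/12 = €4893.9583
2030-03-01 to 2030-06-30: 4 months at 3.3% → €1807000 × 3.3% × 4/12 = €19877.0000
2030-07-01 to 2030-12-31: 6 months at 3.65% → €1807000 × 3.65% × 6/12 = €32977.7500
Total = €59103.9583

€59103.96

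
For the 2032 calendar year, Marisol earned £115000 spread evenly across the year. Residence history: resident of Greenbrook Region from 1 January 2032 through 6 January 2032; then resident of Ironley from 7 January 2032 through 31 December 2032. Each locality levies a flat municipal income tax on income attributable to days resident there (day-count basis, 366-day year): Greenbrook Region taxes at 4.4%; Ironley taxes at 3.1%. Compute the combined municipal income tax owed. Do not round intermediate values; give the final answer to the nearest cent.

Greenbrook Region, 1 January – 6 January 2032: 6 days → £115000 × 4.4% × 6/366 = £82.9508
Ironley, 7 January – 31 December 2032: 360 days → £115000 × 3.1% × 360/366 = £3506.5574
Total = £3589.5082

£3589.51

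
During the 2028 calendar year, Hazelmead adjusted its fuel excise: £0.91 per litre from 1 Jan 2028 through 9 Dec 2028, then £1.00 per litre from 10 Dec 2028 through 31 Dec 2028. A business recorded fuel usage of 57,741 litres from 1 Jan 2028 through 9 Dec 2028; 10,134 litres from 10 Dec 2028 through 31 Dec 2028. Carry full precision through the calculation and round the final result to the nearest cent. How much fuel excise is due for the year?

1 Jan – 9 Dec 2028: 57,741 litres at £0.91/litre → £52544.31
10 Dec – 31 Dec 2028: 10,134 litres at £1.00/litre → £10134.00

£62678.31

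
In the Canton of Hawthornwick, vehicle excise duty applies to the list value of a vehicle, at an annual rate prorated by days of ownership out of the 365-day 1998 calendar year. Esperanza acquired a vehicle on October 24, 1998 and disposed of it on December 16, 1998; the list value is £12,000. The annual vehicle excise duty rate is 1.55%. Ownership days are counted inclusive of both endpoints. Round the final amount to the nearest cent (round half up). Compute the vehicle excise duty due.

Days held (October 24 – December 16, 1998): 54 out of 365
Tax = £12,000 × 1.55% × 54/365 = £27.5178

£27.52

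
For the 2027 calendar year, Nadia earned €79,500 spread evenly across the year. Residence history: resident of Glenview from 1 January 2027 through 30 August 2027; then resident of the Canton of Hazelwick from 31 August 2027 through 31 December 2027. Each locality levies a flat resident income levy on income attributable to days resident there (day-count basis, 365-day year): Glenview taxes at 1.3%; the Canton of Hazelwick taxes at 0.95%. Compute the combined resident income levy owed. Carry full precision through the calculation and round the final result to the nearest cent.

Glenview, 1 January – 30 August 2027: 242 days → €79,500 × 1.3% × 242/365 = €685.2247
The Canton of Hazelwick, 31 August – 31 December 2027: 123 days → €79,500 × 0.95% × 123/365 = €254.5089
Total = €939.7336

€939.73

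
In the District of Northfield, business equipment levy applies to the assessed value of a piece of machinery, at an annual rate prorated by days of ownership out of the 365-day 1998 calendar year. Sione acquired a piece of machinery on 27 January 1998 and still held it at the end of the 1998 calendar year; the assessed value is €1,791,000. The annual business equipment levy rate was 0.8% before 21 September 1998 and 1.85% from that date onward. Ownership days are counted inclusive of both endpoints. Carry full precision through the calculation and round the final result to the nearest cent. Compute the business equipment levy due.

€18,562.61

27 January – 20 September 1998: 237 days at 0.8% → €1,791,000 × 0.8% × 237/365 = €9,303.3863
21 September – 31 December 1998: 102 days at 1.85% → €1,791,000 × 1.85% × 102/365 = €9,259.2247
Total = €18,562.6110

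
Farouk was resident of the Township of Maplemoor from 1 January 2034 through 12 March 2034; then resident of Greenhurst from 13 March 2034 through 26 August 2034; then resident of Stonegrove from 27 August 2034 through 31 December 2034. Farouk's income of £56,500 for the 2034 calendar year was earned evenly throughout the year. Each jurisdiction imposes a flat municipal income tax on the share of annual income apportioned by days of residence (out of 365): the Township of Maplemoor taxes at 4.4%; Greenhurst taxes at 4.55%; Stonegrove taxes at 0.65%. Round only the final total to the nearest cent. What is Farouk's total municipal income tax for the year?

£1,787.57

The Township of Maplemoor, 1 January – 12 March 2034: 71 days → £56,500 × 4.4% × 71/365 = £483.5781
Greenhurst, 13 March – 26 August 2034: 167 days → £56,500 × 4.55% × 167/365 = £1,176.2062
Stonegrove, 27 August – 31 December 2034: 127 days → £56,500 × 0.65% × 127/365 = £127.7829
Total = £1,787.5671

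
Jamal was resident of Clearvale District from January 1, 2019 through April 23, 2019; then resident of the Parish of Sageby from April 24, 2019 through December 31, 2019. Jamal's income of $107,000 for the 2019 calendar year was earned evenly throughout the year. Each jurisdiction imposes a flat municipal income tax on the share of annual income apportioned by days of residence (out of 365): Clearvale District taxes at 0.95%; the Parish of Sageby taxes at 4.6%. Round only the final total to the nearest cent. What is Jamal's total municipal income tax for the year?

Clearvale District, January 1 – April 23, 2019: 113 days → $107,000 × 0.95% × 113/365 = $314.6973
The Parish of Sageby, April 24 – December 31, 2019: 252 days → $107,000 × 4.6% × 252/365 = $3,398.2027
Total = $3,712.9000

$3,712.90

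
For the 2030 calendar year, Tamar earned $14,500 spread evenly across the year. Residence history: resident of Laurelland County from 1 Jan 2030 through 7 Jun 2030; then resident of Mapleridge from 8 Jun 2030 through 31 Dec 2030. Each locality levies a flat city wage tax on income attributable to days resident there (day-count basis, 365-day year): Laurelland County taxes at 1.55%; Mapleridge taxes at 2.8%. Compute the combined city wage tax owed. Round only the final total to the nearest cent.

$327.54

Laurelland County, 1 Jan – 7 Jun 2030: 158 days → $14,500 × 1.55% × 158/365 = $97.2890
Mapleridge, 8 Jun – 31 Dec 2030: 207 days → $14,500 × 2.8% × 207/365 = $230.2521
Total = $327.5411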